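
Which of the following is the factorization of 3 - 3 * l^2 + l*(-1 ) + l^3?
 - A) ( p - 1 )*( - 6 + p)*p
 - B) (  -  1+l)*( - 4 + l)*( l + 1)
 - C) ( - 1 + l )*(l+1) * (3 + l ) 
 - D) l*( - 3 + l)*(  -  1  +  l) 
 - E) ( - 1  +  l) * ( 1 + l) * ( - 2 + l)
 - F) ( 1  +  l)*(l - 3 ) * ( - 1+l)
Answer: F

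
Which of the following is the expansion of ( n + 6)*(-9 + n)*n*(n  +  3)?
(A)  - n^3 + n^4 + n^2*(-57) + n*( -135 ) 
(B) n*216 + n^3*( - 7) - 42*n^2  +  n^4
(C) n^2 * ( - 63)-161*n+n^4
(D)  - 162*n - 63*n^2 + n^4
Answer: D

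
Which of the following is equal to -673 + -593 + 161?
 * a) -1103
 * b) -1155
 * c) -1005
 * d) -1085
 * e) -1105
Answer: e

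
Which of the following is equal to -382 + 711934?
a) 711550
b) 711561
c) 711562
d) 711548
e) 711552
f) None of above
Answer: e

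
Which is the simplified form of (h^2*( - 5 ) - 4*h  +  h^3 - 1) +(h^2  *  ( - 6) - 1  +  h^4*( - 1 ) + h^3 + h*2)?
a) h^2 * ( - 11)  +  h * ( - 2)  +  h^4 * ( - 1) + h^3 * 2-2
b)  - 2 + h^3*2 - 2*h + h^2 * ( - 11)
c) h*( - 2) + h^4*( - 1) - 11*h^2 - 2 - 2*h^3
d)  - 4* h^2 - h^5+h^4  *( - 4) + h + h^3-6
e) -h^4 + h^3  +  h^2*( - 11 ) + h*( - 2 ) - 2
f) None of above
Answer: a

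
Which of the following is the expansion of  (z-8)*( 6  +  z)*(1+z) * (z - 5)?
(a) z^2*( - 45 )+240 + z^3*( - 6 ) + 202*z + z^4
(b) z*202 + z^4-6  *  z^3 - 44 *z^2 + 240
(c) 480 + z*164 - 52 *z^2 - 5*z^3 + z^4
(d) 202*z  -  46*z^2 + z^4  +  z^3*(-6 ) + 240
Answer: a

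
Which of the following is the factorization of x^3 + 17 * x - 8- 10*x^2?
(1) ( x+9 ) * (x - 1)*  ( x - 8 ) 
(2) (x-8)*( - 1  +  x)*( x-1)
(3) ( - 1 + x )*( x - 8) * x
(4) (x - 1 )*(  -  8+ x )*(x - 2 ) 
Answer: 2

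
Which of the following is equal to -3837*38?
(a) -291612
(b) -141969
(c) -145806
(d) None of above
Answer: c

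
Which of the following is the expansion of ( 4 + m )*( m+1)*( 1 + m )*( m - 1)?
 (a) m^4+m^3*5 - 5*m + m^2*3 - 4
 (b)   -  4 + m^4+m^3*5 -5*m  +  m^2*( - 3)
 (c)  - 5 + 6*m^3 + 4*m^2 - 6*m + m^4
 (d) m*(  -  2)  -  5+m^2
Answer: a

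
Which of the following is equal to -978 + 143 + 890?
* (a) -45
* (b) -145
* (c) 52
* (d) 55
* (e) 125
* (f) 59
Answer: d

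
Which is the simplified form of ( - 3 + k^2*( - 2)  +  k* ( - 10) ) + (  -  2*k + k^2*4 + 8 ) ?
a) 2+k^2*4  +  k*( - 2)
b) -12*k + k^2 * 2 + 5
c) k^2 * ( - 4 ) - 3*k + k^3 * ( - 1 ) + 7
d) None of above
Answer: b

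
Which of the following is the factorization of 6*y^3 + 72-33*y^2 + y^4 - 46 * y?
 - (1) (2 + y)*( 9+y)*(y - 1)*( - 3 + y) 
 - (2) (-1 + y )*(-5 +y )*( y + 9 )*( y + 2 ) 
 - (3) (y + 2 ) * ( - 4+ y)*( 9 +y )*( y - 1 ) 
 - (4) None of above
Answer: 3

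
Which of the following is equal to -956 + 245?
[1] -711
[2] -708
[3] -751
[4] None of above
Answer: 1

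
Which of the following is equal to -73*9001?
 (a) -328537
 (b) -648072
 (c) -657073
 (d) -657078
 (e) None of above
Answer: c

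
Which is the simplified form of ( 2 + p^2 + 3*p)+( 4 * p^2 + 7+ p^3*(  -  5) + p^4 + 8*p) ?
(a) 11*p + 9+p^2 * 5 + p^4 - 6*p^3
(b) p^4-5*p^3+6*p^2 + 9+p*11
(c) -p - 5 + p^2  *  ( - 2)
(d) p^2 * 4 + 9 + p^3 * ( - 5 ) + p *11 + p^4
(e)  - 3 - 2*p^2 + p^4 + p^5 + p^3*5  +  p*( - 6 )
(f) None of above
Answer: f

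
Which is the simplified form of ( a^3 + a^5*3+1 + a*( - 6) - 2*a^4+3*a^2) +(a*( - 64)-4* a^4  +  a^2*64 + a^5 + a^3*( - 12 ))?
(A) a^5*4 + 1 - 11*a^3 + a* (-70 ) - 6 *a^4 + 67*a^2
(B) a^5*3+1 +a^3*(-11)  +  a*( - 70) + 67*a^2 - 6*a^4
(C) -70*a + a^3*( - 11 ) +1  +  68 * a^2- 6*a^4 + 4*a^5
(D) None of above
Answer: A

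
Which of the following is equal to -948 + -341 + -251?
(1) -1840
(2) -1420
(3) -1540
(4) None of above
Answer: 3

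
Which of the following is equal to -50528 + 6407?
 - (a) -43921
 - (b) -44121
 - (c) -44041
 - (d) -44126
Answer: b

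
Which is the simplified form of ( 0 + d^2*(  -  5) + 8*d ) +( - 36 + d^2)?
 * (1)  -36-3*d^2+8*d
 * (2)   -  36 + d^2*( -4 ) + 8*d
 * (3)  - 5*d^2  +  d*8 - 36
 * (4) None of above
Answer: 2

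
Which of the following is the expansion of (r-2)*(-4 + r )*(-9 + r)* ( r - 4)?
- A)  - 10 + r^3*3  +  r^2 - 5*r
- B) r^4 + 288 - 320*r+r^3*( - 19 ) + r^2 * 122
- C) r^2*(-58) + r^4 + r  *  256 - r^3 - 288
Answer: B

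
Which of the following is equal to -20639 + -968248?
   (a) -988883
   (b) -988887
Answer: b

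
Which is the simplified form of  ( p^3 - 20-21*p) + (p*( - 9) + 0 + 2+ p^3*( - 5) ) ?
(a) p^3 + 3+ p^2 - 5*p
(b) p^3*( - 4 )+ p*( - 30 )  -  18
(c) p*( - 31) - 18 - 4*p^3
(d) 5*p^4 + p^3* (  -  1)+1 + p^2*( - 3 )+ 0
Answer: b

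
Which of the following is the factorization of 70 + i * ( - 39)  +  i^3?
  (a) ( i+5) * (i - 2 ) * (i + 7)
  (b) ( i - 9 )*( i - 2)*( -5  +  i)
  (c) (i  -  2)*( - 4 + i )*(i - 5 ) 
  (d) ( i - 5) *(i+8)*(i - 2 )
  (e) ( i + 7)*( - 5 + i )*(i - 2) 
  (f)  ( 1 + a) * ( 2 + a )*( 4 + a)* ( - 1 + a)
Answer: e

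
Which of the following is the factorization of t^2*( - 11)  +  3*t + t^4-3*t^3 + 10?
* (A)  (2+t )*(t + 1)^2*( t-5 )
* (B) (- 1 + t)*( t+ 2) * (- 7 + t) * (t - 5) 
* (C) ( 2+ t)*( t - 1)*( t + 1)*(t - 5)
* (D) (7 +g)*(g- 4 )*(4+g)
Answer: C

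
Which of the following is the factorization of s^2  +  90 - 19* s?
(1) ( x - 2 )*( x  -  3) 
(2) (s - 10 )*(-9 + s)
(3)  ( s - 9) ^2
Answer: 2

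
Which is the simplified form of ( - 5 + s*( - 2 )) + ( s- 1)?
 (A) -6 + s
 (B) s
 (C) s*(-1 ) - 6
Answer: C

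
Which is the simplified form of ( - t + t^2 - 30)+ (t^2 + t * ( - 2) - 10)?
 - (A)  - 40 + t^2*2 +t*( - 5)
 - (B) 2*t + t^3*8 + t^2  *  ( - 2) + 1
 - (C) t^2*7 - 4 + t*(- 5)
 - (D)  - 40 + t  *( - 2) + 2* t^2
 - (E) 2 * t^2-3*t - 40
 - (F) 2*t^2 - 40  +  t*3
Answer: E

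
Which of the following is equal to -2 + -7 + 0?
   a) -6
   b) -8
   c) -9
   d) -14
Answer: c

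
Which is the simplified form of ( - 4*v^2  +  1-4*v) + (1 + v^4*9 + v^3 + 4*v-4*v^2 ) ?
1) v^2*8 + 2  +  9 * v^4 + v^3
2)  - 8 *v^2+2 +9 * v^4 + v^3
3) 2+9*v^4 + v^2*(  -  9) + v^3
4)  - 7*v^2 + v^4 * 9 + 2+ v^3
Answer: 2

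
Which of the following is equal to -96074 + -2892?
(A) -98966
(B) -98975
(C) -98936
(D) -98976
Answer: A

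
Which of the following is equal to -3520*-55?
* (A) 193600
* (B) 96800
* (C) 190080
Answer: A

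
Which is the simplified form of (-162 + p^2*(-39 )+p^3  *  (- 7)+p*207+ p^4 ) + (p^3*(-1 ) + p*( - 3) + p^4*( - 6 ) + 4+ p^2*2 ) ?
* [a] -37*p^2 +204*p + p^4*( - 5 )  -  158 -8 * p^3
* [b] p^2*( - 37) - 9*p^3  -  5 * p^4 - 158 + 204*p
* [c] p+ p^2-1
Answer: a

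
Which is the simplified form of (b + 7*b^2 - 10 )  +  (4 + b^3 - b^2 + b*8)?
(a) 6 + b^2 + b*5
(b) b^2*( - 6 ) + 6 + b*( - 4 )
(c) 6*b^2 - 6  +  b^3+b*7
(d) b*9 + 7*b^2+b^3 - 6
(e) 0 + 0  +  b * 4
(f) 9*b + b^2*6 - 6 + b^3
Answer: f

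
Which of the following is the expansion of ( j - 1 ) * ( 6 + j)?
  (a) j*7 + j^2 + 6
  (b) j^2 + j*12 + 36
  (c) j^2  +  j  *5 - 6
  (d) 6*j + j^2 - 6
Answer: c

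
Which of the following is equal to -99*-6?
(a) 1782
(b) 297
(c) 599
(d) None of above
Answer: d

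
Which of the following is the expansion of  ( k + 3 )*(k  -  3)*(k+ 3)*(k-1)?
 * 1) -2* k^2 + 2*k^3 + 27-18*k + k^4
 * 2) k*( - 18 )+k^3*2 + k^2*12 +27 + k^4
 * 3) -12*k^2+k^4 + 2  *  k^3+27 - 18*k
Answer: 3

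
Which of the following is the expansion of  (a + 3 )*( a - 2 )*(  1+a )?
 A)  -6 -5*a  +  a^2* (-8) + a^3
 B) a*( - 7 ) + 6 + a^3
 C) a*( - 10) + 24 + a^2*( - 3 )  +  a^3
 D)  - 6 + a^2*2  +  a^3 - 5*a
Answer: D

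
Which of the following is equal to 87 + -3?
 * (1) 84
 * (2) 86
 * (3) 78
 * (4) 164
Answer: 1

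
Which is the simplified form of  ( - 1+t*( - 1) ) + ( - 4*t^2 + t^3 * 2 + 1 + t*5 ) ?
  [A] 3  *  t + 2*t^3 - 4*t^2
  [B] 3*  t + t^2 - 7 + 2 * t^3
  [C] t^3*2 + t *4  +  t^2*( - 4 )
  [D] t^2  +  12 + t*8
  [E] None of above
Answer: C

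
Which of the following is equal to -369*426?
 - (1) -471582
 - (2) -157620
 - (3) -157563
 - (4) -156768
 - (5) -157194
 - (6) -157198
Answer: 5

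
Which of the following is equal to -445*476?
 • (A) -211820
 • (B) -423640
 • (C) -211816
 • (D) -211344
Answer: A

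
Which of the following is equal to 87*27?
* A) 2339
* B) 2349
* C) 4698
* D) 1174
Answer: B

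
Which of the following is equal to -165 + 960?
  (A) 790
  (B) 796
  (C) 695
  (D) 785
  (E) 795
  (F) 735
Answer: E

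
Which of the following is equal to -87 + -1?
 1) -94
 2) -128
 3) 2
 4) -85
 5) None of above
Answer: 5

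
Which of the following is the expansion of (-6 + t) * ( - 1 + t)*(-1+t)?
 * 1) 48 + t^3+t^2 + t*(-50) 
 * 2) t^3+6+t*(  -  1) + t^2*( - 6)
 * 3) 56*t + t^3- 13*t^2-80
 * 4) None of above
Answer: 4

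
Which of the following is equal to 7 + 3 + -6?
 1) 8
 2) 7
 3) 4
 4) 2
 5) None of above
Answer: 3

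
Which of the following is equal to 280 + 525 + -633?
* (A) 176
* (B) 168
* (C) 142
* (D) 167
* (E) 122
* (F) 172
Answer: F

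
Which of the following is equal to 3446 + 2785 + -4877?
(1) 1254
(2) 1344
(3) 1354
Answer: 3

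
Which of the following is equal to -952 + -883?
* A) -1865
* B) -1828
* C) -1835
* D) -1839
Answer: C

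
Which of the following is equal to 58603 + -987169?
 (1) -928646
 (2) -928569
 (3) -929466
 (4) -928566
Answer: 4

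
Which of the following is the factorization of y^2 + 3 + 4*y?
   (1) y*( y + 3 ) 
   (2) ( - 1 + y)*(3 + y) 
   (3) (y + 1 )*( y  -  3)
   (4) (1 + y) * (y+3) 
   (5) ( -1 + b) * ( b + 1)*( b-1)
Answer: 4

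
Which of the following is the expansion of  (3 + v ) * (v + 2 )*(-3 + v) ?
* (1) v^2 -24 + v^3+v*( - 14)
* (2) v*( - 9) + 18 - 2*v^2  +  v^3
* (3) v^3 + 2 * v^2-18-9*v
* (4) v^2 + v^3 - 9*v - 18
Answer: 3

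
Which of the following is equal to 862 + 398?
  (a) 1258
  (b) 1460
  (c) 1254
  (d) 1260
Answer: d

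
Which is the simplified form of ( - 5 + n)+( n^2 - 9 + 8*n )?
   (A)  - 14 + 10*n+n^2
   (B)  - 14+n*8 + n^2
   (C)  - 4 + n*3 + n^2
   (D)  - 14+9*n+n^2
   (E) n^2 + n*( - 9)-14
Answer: D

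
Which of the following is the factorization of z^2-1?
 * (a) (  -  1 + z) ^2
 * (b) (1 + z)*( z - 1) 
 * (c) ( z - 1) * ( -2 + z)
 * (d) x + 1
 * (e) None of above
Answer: b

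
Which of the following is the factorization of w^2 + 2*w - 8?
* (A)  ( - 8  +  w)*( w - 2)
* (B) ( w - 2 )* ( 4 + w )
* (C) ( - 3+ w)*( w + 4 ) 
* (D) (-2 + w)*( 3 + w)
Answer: B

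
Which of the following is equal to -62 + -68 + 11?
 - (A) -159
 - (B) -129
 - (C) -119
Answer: C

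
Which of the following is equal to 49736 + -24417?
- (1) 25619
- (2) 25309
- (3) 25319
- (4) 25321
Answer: 3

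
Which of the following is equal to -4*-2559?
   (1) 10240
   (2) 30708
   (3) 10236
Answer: 3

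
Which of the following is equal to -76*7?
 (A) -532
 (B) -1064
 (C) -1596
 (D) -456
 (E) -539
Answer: A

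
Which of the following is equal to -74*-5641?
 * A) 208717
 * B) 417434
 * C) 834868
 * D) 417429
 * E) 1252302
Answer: B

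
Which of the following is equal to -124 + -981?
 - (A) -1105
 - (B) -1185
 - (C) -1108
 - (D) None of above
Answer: A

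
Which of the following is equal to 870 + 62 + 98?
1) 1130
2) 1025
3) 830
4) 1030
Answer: 4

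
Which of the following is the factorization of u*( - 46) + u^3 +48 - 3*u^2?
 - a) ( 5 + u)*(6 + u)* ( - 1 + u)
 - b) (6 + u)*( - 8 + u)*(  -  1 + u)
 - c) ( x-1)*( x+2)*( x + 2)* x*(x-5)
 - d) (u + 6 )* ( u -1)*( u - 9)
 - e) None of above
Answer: b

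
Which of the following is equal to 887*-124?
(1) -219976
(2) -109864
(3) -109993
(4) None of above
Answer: 4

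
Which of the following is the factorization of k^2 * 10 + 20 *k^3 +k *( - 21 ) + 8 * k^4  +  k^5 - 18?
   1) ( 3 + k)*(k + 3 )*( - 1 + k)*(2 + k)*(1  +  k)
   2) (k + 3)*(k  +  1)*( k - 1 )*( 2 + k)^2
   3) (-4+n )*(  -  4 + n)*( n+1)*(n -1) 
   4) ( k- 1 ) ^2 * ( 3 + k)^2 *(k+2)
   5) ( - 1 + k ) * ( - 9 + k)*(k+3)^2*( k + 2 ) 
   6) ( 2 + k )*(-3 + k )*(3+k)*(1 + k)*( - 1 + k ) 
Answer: 1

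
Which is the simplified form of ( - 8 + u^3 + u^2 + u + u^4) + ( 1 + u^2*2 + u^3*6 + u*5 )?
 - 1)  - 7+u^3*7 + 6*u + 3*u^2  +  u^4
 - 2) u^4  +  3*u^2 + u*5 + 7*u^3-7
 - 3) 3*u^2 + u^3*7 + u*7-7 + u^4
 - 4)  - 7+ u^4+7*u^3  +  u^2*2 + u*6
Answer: 1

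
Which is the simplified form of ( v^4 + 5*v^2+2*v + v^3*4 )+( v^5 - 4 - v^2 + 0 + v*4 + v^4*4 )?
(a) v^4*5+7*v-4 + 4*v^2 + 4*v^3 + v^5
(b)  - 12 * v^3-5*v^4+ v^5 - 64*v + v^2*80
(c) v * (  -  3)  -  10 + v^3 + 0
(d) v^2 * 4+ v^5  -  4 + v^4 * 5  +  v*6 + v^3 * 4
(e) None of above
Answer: d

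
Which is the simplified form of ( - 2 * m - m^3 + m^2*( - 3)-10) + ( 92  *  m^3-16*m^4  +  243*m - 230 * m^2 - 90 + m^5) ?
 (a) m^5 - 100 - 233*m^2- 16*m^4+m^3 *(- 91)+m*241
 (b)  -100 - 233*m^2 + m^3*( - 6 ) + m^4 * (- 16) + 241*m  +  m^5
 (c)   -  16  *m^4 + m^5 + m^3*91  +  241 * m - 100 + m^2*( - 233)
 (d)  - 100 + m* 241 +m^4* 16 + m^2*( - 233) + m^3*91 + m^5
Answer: c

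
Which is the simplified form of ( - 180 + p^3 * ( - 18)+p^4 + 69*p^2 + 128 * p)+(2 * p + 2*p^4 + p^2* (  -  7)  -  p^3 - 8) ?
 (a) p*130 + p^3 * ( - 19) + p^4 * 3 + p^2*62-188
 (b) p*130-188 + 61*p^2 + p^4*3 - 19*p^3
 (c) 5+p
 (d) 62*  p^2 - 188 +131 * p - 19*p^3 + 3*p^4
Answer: a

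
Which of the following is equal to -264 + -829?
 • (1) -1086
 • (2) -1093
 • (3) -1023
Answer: 2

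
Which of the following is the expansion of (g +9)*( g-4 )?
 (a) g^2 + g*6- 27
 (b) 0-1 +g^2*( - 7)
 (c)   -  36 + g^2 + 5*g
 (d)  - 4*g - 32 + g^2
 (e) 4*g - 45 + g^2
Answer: c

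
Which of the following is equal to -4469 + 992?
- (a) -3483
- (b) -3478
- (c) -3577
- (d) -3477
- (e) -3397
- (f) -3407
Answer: d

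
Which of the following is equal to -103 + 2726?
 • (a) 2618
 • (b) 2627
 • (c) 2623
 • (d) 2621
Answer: c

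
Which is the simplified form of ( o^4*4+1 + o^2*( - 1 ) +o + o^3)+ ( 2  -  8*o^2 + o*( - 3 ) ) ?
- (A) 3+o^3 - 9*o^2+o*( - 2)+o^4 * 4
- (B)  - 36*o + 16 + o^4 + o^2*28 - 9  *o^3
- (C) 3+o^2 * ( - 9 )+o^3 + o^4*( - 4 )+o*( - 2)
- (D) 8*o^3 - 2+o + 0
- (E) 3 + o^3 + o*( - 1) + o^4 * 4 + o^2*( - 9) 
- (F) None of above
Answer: A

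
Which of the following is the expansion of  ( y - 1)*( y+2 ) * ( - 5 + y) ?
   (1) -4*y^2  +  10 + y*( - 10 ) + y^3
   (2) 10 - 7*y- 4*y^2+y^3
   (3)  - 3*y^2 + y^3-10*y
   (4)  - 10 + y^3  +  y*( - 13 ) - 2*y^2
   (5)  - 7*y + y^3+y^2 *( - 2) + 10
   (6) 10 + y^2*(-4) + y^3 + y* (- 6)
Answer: 2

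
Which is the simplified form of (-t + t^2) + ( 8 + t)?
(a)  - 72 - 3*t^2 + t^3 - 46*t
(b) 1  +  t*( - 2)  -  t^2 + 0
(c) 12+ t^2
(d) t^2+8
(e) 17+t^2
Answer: d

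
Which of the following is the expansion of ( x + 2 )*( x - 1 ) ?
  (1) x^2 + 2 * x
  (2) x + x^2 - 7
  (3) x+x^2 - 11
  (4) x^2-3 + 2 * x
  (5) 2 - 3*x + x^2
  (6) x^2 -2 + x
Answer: 6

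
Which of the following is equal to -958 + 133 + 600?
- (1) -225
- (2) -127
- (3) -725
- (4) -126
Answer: 1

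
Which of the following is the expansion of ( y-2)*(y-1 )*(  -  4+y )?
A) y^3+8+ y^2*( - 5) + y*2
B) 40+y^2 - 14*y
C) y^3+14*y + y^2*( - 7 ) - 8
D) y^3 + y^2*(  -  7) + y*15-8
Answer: C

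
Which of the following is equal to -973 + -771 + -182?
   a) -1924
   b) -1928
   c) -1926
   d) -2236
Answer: c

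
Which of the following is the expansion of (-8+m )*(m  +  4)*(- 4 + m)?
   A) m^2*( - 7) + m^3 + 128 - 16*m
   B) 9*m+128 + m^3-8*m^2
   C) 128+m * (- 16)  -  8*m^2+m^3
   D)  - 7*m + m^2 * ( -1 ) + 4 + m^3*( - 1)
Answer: C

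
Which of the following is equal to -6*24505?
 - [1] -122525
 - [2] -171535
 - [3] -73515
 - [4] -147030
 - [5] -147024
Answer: 4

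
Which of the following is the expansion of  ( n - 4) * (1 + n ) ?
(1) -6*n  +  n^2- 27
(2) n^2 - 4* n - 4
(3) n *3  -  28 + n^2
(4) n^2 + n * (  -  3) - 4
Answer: 4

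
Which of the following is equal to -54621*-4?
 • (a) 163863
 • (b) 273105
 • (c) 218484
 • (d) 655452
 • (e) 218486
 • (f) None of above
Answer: c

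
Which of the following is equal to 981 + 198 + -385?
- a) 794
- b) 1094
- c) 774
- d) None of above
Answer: a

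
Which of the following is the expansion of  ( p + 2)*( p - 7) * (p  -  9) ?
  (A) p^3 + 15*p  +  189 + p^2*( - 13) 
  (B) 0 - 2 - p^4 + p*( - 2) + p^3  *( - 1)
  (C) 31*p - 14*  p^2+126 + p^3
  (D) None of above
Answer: C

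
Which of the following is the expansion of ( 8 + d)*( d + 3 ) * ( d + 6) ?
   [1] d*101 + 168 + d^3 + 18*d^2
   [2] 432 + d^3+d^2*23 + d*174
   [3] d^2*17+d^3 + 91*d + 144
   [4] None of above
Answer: 4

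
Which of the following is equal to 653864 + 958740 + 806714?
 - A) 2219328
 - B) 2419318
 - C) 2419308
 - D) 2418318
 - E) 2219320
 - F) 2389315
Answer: B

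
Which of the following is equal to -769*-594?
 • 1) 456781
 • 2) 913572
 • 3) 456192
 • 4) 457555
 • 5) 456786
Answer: 5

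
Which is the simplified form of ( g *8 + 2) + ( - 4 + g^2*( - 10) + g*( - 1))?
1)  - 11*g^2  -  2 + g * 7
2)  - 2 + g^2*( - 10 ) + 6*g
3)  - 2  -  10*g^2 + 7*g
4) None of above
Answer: 3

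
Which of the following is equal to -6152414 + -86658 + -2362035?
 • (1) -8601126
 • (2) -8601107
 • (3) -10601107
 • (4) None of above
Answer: 2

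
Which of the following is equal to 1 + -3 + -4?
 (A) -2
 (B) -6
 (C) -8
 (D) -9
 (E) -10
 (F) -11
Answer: B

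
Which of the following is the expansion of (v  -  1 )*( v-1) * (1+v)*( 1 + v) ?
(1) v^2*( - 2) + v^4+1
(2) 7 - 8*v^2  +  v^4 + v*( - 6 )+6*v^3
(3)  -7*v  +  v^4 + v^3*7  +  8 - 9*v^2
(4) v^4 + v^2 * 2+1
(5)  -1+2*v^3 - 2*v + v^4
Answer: 1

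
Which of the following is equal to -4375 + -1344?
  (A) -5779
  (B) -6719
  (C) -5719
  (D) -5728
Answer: C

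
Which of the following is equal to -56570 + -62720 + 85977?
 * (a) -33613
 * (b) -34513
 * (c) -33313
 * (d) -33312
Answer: c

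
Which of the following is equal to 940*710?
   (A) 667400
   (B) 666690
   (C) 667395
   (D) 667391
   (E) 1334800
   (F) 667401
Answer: A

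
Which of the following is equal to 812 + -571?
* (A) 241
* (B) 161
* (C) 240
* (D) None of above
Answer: A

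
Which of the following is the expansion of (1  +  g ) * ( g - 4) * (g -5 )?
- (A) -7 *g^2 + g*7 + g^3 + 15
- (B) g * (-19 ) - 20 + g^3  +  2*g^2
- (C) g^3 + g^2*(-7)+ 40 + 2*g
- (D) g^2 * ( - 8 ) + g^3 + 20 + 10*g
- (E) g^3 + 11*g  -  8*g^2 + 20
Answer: E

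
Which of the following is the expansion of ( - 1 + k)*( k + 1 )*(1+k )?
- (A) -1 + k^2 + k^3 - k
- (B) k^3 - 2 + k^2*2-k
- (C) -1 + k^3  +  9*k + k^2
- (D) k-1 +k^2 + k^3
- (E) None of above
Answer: A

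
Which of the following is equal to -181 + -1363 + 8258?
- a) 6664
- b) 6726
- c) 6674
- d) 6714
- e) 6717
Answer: d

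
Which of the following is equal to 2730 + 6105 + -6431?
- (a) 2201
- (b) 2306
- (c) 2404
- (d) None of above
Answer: c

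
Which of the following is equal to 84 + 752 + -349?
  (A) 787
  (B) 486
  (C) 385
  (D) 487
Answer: D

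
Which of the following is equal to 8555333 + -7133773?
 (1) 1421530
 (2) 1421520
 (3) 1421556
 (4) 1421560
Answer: 4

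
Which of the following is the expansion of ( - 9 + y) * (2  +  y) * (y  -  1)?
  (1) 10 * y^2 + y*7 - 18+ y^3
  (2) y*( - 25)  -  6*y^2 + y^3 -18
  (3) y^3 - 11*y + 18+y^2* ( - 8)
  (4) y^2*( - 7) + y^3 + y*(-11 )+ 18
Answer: 3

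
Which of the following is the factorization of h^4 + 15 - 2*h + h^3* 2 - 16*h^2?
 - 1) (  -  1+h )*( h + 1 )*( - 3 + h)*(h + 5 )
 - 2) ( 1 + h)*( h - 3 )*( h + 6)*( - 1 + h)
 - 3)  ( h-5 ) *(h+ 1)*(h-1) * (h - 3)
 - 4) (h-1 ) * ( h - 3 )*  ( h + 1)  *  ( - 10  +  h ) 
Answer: 1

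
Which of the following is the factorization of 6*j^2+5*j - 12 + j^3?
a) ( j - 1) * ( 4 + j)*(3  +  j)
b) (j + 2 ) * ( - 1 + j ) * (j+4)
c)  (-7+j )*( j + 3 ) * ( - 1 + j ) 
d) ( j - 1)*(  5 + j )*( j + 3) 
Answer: a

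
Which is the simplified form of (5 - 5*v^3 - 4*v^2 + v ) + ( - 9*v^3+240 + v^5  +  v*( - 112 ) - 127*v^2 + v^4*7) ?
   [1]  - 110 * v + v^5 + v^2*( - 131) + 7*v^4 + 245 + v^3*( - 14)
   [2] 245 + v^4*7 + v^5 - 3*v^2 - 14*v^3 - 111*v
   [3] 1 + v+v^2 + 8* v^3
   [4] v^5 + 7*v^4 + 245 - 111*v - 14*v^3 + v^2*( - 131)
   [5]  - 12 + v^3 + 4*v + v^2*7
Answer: 4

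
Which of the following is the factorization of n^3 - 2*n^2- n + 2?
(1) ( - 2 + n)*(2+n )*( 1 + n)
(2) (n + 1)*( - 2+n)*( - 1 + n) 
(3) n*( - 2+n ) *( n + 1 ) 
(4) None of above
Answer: 2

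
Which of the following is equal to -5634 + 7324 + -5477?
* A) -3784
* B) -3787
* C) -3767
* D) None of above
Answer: B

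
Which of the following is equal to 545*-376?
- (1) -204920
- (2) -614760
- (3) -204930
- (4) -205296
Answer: 1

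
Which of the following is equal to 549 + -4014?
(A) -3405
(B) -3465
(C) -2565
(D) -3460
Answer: B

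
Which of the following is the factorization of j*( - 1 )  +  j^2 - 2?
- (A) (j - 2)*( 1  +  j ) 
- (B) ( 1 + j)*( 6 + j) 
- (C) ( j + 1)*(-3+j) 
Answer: A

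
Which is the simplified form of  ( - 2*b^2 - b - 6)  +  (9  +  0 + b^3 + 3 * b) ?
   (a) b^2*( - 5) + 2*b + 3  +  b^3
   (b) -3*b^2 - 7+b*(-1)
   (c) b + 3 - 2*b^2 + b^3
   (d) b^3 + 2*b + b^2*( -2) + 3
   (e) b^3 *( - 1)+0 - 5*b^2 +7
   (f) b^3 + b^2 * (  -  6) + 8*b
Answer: d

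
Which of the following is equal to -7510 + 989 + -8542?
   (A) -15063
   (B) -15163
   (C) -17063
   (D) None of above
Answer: A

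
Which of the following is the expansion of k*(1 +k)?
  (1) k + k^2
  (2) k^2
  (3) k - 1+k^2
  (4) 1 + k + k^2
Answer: 1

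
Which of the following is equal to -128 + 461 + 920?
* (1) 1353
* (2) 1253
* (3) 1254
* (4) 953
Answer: 2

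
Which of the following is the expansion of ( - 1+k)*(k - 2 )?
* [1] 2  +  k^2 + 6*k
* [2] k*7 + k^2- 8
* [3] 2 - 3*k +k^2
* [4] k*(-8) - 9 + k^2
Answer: 3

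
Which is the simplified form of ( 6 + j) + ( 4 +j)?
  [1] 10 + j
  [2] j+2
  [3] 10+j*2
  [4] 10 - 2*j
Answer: 3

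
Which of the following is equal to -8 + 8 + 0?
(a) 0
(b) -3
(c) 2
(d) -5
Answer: a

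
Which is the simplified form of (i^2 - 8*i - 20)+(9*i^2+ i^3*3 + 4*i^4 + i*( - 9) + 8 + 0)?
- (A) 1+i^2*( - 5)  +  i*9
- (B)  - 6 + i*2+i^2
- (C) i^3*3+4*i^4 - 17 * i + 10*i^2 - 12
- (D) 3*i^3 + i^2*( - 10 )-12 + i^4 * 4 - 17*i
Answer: C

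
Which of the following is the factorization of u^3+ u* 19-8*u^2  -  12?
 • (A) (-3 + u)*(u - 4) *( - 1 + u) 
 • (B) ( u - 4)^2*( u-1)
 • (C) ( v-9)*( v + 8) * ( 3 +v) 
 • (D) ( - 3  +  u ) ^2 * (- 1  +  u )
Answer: A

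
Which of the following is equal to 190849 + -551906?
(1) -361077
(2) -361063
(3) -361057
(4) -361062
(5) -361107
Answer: 3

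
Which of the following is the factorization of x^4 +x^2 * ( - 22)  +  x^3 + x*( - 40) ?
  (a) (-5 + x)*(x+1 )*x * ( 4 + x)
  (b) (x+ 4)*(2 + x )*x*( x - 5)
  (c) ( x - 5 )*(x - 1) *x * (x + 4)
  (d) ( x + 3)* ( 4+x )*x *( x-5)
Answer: b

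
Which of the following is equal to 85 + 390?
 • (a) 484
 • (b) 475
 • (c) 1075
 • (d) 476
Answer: b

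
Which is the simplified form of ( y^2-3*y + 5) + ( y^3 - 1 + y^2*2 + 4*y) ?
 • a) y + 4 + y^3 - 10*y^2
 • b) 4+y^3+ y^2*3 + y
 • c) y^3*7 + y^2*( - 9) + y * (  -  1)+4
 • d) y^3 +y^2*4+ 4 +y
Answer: b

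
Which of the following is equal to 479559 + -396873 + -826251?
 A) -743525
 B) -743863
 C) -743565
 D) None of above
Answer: C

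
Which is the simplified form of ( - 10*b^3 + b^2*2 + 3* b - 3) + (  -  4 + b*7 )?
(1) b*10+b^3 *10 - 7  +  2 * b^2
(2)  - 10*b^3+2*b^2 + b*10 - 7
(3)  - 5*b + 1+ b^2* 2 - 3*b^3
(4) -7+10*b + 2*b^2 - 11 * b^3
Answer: 2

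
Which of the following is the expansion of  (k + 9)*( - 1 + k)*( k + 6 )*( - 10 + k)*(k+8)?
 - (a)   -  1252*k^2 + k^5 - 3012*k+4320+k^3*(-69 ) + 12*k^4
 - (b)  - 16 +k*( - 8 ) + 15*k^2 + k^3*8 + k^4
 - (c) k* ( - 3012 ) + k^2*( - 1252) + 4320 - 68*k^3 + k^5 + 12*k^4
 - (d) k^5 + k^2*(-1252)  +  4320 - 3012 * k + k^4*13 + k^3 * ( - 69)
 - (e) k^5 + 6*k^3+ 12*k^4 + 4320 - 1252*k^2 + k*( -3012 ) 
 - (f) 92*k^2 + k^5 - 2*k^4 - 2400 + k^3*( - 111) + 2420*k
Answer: a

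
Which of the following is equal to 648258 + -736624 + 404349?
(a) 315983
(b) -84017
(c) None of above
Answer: a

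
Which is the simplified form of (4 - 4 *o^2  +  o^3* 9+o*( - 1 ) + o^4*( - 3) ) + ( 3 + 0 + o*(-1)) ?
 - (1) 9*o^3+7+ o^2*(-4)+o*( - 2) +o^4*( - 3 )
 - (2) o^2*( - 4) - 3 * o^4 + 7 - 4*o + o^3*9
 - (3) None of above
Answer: 1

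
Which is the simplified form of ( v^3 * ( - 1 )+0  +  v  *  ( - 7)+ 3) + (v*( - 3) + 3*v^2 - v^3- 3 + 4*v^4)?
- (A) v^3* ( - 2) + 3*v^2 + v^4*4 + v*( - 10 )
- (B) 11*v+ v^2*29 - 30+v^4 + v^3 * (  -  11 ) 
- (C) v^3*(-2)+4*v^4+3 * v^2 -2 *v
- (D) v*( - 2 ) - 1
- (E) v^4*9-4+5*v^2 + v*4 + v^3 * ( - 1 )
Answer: A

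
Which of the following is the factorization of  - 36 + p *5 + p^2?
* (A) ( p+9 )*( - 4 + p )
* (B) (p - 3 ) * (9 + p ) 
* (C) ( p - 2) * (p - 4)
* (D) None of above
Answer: A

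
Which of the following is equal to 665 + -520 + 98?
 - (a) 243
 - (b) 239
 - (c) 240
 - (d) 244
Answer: a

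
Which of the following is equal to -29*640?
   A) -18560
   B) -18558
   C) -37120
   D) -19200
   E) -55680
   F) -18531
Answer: A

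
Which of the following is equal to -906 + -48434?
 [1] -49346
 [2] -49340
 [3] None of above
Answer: 2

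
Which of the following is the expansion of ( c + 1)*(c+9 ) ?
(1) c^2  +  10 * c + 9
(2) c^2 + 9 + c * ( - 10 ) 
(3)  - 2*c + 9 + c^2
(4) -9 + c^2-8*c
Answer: 1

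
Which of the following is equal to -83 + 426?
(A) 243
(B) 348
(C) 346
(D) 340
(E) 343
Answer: E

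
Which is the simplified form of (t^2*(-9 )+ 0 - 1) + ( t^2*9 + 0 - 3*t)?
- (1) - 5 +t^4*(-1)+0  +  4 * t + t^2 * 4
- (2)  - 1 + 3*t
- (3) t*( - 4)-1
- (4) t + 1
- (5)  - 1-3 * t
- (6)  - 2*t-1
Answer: 5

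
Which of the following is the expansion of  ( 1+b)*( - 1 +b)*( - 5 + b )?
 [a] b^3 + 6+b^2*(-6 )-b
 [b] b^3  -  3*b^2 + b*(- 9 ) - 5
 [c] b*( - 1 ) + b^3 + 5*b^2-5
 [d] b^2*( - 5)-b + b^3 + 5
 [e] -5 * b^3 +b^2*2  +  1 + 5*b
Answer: d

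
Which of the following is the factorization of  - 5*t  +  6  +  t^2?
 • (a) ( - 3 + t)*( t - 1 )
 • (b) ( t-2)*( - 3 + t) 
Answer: b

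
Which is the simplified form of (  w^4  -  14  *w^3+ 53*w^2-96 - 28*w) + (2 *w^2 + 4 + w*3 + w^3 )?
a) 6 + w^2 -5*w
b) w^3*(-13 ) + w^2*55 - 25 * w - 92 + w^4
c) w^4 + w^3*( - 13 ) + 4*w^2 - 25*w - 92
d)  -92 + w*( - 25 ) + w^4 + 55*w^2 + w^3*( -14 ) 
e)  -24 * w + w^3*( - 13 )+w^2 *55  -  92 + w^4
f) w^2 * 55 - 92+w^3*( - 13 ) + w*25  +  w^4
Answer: b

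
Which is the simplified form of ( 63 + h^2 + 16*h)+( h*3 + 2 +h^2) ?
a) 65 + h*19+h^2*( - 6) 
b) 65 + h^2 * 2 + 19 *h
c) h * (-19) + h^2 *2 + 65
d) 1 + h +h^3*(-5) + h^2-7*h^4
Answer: b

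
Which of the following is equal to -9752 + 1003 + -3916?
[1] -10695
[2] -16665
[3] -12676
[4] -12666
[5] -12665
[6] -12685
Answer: 5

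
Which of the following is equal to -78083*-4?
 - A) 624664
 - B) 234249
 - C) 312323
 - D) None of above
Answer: D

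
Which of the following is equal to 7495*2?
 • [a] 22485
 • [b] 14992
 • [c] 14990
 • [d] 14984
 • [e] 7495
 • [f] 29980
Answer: c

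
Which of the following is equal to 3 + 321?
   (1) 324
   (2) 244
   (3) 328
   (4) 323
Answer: 1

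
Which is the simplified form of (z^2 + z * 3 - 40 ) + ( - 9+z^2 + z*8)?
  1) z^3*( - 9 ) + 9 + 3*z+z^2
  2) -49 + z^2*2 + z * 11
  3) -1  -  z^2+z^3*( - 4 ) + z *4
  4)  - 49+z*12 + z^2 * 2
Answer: 2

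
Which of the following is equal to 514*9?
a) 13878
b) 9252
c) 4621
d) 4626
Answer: d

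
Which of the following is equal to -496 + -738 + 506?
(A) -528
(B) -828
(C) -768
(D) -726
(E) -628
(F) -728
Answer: F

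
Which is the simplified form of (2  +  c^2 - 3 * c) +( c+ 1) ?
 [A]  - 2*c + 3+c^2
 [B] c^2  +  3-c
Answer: A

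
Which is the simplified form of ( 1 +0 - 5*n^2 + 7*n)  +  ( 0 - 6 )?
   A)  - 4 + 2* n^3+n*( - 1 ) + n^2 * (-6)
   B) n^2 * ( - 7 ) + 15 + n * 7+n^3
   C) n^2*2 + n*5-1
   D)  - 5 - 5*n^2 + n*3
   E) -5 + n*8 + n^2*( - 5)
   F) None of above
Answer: F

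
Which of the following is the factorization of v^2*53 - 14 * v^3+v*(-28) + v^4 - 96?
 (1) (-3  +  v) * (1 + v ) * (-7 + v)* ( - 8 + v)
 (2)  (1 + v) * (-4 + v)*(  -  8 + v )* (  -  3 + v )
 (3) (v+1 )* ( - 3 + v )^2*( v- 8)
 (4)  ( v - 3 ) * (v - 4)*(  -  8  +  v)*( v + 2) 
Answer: 2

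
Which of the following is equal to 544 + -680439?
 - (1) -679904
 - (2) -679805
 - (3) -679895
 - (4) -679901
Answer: 3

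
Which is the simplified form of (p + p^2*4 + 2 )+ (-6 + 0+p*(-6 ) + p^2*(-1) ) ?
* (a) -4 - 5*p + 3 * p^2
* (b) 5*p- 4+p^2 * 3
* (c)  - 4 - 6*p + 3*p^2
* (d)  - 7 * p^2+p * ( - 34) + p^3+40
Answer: a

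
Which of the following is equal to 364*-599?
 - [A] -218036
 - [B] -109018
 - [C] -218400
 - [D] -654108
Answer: A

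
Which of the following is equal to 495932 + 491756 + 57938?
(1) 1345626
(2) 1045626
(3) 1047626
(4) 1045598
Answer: 2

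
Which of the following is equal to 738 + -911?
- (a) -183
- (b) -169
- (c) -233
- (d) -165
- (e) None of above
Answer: e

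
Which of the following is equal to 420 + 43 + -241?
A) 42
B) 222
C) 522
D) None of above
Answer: B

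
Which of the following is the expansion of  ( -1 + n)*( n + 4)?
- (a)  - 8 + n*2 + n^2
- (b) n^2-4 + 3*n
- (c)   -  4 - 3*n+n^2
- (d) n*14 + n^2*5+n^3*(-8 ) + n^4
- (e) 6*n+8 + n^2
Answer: b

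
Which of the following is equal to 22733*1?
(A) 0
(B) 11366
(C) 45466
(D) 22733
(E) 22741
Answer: D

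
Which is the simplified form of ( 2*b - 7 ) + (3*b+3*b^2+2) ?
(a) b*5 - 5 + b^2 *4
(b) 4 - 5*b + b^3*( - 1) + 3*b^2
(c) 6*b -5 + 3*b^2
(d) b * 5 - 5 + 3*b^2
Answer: d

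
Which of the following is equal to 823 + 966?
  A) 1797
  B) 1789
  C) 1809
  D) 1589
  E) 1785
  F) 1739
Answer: B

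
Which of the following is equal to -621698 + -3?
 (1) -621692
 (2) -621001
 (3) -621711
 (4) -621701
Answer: 4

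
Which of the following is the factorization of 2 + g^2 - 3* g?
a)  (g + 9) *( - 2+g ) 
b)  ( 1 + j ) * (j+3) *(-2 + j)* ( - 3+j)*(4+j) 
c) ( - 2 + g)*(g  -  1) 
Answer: c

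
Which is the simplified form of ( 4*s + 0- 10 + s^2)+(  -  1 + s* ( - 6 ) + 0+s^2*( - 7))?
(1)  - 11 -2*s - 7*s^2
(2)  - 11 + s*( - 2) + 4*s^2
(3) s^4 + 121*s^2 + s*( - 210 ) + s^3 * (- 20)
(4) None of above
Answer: 4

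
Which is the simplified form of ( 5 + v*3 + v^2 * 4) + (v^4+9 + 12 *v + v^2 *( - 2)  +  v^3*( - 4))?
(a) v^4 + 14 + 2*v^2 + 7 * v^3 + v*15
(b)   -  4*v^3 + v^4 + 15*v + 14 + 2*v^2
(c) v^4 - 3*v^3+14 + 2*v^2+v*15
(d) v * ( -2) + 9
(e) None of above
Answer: b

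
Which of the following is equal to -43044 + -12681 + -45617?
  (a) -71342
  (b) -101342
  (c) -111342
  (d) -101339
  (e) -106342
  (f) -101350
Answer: b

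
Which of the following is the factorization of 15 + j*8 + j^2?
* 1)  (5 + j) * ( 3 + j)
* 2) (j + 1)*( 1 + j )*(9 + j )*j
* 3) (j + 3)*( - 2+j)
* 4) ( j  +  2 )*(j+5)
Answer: 1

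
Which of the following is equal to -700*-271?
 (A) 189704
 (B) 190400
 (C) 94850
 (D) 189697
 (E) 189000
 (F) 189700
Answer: F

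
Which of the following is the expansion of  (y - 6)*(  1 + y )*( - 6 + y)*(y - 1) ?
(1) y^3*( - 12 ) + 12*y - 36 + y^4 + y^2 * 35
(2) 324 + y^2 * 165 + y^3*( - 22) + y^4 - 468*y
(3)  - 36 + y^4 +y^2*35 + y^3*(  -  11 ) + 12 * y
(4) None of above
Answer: 1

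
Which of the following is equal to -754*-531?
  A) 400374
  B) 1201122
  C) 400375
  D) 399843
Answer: A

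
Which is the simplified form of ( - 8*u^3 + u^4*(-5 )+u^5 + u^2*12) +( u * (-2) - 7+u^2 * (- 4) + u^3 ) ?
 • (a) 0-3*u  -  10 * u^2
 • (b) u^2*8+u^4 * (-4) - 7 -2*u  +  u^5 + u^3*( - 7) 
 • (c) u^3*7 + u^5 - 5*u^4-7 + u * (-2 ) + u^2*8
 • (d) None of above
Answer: d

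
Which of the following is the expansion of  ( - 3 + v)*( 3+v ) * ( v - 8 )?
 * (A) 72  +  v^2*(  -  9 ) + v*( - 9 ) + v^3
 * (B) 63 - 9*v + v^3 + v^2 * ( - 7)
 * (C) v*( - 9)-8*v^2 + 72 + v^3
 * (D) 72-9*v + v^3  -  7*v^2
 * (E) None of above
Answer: C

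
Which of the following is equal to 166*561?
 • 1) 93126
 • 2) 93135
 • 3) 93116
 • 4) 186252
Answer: 1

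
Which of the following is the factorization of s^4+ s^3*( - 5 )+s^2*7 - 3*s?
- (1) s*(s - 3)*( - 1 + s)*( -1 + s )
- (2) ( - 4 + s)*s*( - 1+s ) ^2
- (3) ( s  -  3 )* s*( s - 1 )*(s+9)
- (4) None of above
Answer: 1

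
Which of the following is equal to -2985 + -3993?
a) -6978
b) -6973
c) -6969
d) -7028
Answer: a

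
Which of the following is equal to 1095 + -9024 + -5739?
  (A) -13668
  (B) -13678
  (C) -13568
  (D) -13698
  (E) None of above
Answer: A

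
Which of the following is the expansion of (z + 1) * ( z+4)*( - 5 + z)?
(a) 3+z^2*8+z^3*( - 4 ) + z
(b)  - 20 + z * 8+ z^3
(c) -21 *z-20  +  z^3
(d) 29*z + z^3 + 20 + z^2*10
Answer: c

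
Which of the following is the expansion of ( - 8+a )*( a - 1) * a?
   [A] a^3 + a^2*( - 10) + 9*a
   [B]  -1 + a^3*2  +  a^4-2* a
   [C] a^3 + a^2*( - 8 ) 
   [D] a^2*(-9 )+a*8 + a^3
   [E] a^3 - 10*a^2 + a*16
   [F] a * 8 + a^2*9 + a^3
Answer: D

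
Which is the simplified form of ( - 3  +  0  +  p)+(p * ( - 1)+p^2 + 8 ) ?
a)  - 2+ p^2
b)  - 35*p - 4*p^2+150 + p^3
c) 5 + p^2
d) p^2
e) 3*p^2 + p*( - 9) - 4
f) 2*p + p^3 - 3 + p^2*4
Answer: c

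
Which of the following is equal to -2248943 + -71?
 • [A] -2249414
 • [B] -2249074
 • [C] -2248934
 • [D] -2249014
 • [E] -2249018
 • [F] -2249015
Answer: D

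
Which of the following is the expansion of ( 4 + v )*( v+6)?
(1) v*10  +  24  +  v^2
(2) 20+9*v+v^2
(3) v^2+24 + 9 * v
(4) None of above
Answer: 1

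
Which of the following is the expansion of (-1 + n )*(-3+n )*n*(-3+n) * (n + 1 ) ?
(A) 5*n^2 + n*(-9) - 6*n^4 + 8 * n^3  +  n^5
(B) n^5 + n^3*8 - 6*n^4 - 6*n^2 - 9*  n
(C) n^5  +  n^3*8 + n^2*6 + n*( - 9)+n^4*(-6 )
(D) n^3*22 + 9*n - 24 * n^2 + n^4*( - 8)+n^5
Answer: C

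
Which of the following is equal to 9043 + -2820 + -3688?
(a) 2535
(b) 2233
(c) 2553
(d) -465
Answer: a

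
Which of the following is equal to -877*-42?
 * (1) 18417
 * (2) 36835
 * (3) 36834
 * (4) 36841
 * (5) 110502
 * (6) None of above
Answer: 3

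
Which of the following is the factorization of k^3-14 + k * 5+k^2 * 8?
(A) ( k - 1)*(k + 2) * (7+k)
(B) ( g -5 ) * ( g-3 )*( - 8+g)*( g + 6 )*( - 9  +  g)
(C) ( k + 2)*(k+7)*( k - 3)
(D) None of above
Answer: A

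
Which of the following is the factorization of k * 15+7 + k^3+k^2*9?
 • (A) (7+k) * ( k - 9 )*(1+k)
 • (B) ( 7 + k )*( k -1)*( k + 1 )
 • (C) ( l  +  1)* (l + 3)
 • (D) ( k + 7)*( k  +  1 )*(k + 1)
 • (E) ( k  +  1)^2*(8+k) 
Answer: D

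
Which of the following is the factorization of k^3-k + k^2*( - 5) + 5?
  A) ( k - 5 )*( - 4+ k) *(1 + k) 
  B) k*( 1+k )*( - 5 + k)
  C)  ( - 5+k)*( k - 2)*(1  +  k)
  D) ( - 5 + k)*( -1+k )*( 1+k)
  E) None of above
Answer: D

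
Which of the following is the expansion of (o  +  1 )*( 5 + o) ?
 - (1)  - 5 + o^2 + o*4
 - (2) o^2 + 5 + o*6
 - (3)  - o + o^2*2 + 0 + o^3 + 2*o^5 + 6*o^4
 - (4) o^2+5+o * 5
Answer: 2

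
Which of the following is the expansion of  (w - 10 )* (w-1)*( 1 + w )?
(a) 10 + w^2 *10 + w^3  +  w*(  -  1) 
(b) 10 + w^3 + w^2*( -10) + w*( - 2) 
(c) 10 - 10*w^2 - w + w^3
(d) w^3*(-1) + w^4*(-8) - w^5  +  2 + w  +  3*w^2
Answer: c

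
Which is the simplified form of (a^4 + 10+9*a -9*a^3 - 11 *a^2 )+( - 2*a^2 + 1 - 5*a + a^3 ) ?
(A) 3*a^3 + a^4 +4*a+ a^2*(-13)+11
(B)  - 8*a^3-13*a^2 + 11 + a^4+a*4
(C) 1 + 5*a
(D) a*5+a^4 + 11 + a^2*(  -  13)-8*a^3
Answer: B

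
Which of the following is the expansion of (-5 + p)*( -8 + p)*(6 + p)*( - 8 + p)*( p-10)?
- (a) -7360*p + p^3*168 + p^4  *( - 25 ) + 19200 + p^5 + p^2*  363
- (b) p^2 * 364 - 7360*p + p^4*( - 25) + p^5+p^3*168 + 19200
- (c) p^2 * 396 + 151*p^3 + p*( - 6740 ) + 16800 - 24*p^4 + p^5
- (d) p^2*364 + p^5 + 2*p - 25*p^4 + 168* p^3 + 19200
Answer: b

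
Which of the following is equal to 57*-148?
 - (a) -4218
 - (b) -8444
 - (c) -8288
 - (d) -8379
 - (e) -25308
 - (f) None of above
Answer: f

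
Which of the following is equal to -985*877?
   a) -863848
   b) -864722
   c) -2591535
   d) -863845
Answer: d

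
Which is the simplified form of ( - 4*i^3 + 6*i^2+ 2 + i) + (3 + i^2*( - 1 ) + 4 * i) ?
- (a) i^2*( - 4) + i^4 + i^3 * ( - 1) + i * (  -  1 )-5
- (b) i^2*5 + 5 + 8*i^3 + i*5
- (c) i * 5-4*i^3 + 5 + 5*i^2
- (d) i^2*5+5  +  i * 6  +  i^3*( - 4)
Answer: c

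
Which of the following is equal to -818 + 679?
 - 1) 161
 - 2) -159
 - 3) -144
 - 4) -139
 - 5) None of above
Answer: 4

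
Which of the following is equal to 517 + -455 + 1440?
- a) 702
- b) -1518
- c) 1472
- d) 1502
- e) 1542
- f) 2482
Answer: d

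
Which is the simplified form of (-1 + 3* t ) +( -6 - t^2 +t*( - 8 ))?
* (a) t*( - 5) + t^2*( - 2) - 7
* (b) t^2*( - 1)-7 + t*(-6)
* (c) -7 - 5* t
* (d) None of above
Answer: d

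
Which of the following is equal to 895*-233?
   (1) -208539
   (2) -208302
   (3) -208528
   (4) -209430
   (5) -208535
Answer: 5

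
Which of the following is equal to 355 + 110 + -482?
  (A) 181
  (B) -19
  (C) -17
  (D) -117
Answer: C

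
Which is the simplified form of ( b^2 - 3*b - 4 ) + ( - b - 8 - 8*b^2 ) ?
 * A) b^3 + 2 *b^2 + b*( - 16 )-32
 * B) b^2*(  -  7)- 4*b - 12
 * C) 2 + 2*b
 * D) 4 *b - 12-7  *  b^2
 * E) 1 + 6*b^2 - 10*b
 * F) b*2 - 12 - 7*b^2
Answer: B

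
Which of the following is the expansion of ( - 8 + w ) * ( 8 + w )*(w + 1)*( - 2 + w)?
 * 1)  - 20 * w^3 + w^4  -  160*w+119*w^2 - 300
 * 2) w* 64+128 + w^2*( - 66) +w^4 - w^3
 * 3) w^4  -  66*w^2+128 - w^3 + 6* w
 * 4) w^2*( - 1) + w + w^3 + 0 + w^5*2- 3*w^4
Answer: 2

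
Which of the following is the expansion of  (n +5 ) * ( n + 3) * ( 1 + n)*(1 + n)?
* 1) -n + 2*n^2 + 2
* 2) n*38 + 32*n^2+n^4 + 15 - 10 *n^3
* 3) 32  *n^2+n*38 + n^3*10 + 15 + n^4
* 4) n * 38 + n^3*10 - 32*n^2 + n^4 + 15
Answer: 3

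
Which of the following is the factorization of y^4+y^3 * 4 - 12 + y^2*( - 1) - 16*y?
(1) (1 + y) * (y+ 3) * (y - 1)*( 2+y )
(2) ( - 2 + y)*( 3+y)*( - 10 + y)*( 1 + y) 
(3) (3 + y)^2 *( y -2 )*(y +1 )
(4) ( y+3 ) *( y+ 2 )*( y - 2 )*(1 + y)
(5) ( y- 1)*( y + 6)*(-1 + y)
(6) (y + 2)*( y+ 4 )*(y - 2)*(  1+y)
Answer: 4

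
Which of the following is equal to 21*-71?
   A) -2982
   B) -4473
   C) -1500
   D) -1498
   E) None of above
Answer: E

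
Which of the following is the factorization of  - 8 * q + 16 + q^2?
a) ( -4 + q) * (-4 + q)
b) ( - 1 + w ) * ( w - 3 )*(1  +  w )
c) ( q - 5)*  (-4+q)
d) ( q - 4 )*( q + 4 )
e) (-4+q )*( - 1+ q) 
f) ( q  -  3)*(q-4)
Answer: a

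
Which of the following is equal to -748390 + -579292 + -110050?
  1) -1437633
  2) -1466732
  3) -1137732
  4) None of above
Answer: 4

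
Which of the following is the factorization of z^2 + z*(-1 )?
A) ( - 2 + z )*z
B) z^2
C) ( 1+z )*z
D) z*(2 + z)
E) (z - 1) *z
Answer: E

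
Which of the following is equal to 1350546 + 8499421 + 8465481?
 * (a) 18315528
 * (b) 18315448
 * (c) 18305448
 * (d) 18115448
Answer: b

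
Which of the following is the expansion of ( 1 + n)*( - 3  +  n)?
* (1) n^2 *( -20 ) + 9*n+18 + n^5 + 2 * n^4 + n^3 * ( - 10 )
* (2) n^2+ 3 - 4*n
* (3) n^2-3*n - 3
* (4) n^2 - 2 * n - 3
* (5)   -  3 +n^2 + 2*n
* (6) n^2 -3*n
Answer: 4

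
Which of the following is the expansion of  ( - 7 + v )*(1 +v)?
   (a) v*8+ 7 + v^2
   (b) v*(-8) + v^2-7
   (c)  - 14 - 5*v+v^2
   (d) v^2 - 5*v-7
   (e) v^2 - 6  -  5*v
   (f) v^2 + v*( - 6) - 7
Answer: f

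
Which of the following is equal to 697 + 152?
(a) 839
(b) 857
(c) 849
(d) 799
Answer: c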